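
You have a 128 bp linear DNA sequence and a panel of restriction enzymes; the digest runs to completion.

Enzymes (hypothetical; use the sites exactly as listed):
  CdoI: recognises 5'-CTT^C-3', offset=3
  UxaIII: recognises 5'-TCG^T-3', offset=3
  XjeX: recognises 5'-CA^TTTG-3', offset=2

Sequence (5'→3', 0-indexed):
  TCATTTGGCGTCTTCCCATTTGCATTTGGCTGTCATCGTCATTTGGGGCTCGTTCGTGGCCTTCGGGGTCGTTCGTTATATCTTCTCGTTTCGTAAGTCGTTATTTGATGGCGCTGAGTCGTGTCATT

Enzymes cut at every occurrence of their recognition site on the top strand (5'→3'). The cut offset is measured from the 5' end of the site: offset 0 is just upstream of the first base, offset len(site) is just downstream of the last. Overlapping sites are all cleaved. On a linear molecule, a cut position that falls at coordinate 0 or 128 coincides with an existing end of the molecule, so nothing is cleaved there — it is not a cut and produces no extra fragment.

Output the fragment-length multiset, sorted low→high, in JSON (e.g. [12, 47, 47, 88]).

[3,3,4,4,4,4,5,6,7,7,7,8,9,11,11,14,21]

Site scan:
  CdoI CTTC/3: at [11, 60, 81] ⇒ [14, 63, 84]
  UxaIII TCGT/3: at [35, 49, 53, 68, 72, 85, 90, 97, 118] ⇒ [38, 52, 56, 71, 75, 88, 93, 100, 121]
  XjeX CATTTG/2: at [1, 16, 22, 39] ⇒ [3, 18, 24, 41]

All cut coordinates (distinct, sorted): [3, 14, 18, 24, 38, 41, 52, 56, 63, 71, 75, 84, 88, 93, 100, 121]

Fragment lengths:
  [0,3): 3 bp
  [3,14): 11 bp
  [14,18): 4 bp
  [18,24): 6 bp
  [24,38): 14 bp
  [38,41): 3 bp
  [41,52): 11 bp
  [52,56): 4 bp
  [56,63): 7 bp
  [63,71): 8 bp
  [71,75): 4 bp
  [75,84): 9 bp
  [84,88): 4 bp
  [88,93): 5 bp
  [93,100): 7 bp
  [100,121): 21 bp
  [121,128): 7 bp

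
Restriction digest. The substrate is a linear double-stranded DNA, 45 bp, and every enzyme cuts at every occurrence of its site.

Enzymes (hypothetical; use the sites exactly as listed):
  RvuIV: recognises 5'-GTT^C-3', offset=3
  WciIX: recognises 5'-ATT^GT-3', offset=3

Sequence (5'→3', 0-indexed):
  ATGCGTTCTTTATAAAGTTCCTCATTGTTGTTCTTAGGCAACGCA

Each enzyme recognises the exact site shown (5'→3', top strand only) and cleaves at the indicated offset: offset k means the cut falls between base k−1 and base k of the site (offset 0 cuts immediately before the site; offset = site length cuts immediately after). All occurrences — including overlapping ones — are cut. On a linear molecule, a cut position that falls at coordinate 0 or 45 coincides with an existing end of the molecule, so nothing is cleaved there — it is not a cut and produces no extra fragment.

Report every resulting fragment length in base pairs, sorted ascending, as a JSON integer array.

Scan for sites:
  RvuIV GTTC/3: at [4, 16, 29] ⇒ [7, 19, 32]
  WciIX ATTGT/3: at [23] ⇒ [26]

Pooled cuts: [7, 19, 26, 32]

Fragment lengths:
  [0,7): 7 bp
  [7,19): 12 bp
  [19,26): 7 bp
  [26,32): 6 bp
  [32,45): 13 bp

[6,7,7,12,13]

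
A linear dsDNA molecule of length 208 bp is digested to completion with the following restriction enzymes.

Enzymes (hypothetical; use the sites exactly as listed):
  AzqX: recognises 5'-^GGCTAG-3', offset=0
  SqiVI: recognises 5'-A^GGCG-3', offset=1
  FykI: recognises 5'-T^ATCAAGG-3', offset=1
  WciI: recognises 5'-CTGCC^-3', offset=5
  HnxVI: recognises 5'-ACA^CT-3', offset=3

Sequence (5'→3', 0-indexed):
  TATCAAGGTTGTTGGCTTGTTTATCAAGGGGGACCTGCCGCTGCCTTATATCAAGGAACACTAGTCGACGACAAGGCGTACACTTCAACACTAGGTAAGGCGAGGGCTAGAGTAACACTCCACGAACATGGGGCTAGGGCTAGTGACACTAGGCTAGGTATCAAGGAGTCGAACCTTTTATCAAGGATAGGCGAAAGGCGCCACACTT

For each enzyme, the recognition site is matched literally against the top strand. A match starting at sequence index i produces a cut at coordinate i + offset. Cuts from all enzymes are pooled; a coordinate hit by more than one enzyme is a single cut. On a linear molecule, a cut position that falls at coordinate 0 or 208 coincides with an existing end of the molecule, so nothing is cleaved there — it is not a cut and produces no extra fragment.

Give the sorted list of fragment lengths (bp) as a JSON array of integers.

[1,3,3,4,6,6,6,7,8,8,8,8,9,10,11,11,13,14,14,17,20,21]

Site scan:
  AzqX (GGCTAG, off=0): starts [104, 131, 137, 151] → cuts [104, 131, 137, 151]
  SqiVI (AGGCG, off=1): starts [73, 97, 188, 195] → cuts [74, 98, 189, 196]
  FykI (TATCAAGG, off=1): starts [0, 21, 48, 158, 178] → cuts [1, 22, 49, 159, 179]
  WciI (CTGCC, off=5): starts [34, 40] → cuts [39, 45]
  HnxVI (ACACT, off=3): starts [57, 79, 87, 114, 145, 202] → cuts [60, 82, 90, 117, 148, 205]

All cut coordinates (distinct, sorted): [1, 22, 39, 45, 49, 60, 74, 82, 90, 98, 104, 117, 131, 137, 148, 151, 159, 179, 189, 196, 205]

Fragment lengths:
  [0,1): 1 bp
  [1,22): 21 bp
  [22,39): 17 bp
  [39,45): 6 bp
  [45,49): 4 bp
  [49,60): 11 bp
  [60,74): 14 bp
  [74,82): 8 bp
  [82,90): 8 bp
  [90,98): 8 bp
  [98,104): 6 bp
  [104,117): 13 bp
  [117,131): 14 bp
  [131,137): 6 bp
  [137,148): 11 bp
  [148,151): 3 bp
  [151,159): 8 bp
  [159,179): 20 bp
  [179,189): 10 bp
  [189,196): 7 bp
  [196,205): 9 bp
  [205,208): 3 bp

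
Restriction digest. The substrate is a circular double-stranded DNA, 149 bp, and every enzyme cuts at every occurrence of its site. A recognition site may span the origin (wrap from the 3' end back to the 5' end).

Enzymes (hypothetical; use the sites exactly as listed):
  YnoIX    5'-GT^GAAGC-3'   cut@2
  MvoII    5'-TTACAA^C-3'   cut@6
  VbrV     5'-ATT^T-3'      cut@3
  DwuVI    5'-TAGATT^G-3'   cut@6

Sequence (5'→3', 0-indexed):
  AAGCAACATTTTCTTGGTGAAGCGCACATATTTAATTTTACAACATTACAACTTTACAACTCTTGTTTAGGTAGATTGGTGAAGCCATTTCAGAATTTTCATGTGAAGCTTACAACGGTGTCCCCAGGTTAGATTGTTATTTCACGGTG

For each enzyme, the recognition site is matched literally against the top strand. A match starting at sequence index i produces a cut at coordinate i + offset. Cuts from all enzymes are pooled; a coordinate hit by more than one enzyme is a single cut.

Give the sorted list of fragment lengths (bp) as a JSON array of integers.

[3,5,6,6,7,7,8,8,8,8,9,11,11,14,18,20]

Site scan:
  YnoIX (GTGAAGC, off=2): starts [16, 78, 102, 146] → cuts [18, 80, 104, 148]
  MvoII (TTACAAC, off=6): starts [37, 45, 53, 109] → cuts [43, 51, 59, 115]
  VbrV (ATTT, off=3): starts [7, 29, 34, 86, 94, 138] → cuts [10, 32, 37, 89, 97, 141]
  DwuVI (TAGATTG, off=6): starts [71, 129] → cuts [77, 135]

All cut coordinates (distinct, sorted): [10, 18, 32, 37, 43, 51, 59, 77, 80, 89, 97, 104, 115, 135, 141, 148]

Fragment lengths:
  10→18: 8 bp
  18→32: 14 bp
  32→37: 5 bp
  37→43: 6 bp
  43→51: 8 bp
  51→59: 8 bp
  59→77: 18 bp
  77→80: 3 bp
  80→89: 9 bp
  89→97: 8 bp
  97→104: 7 bp
  104→115: 11 bp
  115→135: 20 bp
  135→141: 6 bp
  141→148: 7 bp
  148→10 (wrap): 149-148+10 = 11 bp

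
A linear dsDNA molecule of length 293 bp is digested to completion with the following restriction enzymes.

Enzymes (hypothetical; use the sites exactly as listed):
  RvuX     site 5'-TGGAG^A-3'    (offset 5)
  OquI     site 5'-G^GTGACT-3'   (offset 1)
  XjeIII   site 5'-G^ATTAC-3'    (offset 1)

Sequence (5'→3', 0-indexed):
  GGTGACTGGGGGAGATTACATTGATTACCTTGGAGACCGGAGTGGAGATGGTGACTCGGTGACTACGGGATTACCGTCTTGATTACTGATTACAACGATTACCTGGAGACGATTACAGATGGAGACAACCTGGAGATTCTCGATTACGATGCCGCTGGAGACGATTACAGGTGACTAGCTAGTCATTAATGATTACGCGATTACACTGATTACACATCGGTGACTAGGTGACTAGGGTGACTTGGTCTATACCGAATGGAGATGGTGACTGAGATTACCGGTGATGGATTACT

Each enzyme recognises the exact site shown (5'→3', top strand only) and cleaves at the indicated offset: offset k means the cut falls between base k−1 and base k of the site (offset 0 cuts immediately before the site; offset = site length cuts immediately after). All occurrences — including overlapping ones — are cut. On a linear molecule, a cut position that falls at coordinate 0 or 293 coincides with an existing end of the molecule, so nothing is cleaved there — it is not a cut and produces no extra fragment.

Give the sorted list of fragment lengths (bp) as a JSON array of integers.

Per-enzyme occurrences:
  RvuX (TGGAGA, off=5): starts [30, 42, 103, 119, 130, 155, 256] → cuts [35, 47, 108, 124, 135, 160, 261]
  OquI (GGTGACT, off=1): starts [0, 49, 57, 169, 218, 226, 235, 263] → cuts [1, 50, 58, 170, 219, 227, 236, 264]
  XjeIII (GATTAC, off=1): starts [13, 22, 68, 80, 87, 96, 110, 141, 162, 190, 198, 207, 272, 286] → cuts [14, 23, 69, 81, 88, 97, 111, 142, 163, 191, 199, 208, 273, 287]

Pooled cuts: [1, 14, 23, 35, 47, 50, 58, 69, 81, 88, 97, 108, 111, 124, 135, 142, 160, 163, 170, 191, 199, 208, 219, 227, 236, 261, 264, 273, 287]

Fragments:
  [0,1): 1 bp
  [1,14): 13 bp
  [14,23): 9 bp
  [23,35): 12 bp
  [35,47): 12 bp
  [47,50): 3 bp
  [50,58): 8 bp
  [58,69): 11 bp
  [69,81): 12 bp
  [81,88): 7 bp
  [88,97): 9 bp
  [97,108): 11 bp
  [108,111): 3 bp
  [111,124): 13 bp
  [124,135): 11 bp
  [135,142): 7 bp
  [142,160): 18 bp
  [160,163): 3 bp
  [163,170): 7 bp
  [170,191): 21 bp
  [191,199): 8 bp
  [199,208): 9 bp
  [208,219): 11 bp
  [219,227): 8 bp
  [227,236): 9 bp
  [236,261): 25 bp
  [261,264): 3 bp
  [264,273): 9 bp
  [273,287): 14 bp
  [287,293): 6 bp

[1,3,3,3,3,6,7,7,7,8,8,8,9,9,9,9,9,11,11,11,11,12,12,12,13,13,14,18,21,25]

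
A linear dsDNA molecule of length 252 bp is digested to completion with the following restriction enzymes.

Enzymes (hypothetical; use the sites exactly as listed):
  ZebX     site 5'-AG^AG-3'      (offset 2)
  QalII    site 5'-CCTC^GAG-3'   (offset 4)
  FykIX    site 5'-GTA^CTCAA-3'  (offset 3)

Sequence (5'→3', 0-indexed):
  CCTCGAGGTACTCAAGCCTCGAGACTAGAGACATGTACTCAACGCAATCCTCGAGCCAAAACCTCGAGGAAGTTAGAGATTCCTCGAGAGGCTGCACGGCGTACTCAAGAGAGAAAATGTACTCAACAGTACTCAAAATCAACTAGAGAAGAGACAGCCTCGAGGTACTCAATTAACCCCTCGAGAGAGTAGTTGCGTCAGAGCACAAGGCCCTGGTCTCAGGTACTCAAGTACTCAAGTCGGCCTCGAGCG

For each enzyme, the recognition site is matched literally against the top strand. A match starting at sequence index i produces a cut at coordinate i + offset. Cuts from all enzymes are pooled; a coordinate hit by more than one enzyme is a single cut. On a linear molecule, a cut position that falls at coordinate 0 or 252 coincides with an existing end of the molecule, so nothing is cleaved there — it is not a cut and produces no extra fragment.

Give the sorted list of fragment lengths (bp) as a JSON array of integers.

[2,2,3,3,4,5,5,6,6,6,8,8,9,9,10,10,10,10,11,13,14,14,15,15,15,15,24]

Per-enzyme occurrences:
  ZebX AGAG/2: at [26, 74, 86, 107, 109, 144, 149, 183, 185, 199] ⇒ [28, 76, 88, 109, 111, 146, 151, 185, 187, 201]
  QalII CCTCGAG/4: at [0, 16, 48, 61, 81, 157, 178, 243] ⇒ [4, 20, 52, 65, 85, 161, 182, 247]
  FykIX GTACTCAA/3: at [7, 34, 100, 118, 128, 164, 222, 230] ⇒ [10, 37, 103, 121, 131, 167, 225, 233]

All cut coordinates (distinct, sorted): [4, 10, 20, 28, 37, 52, 65, 76, 85, 88, 103, 109, 111, 121, 131, 146, 151, 161, 167, 182, 185, 187, 201, 225, 233, 247]

Fragments:
  [0,4): 4 bp
  [4,10): 6 bp
  [10,20): 10 bp
  [20,28): 8 bp
  [28,37): 9 bp
  [37,52): 15 bp
  [52,65): 13 bp
  [65,76): 11 bp
  [76,85): 9 bp
  [85,88): 3 bp
  [88,103): 15 bp
  [103,109): 6 bp
  [109,111): 2 bp
  [111,121): 10 bp
  [121,131): 10 bp
  [131,146): 15 bp
  [146,151): 5 bp
  [151,161): 10 bp
  [161,167): 6 bp
  [167,182): 15 bp
  [182,185): 3 bp
  [185,187): 2 bp
  [187,201): 14 bp
  [201,225): 24 bp
  [225,233): 8 bp
  [233,247): 14 bp
  [247,252): 5 bp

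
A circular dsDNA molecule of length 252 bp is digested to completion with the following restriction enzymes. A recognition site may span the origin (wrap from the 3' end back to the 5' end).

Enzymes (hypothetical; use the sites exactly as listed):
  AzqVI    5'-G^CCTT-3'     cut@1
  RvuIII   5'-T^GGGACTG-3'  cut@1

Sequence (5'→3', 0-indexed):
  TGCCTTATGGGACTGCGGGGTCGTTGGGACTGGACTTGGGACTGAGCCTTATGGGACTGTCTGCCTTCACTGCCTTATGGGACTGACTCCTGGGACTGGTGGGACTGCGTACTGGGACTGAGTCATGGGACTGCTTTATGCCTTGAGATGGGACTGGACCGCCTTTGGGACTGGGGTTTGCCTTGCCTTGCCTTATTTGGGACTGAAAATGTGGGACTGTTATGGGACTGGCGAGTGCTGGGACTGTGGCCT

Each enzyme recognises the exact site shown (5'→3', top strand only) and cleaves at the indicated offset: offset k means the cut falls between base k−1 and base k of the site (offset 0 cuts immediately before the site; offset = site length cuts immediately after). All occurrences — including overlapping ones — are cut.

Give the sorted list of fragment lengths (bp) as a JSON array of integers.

[5,5,5,5,6,6,6,8,9,9,9,9,10,11,11,12,12,13,13,13,14,14,14,16,17]

Site scan:
  AzqVI GCCTT/1: at [1, 45, 62, 71, 139, 160, 179, 184, 189, 248] ⇒ [2, 46, 63, 72, 140, 161, 180, 185, 190, 249]
  RvuIII TGGGACTG/1: at [7, 24, 36, 51, 77, 90, 99, 112, 125, 148, 165, 197, 211, 222, 238] ⇒ [8, 25, 37, 52, 78, 91, 100, 113, 126, 149, 166, 198, 212, 223, 239]

Pooled cuts: [2, 8, 25, 37, 46, 52, 63, 72, 78, 91, 100, 113, 126, 140, 149, 161, 166, 180, 185, 190, 198, 212, 223, 239, 249]

Fragment lengths:
  2→8: 6 bp
  8→25: 17 bp
  25→37: 12 bp
  37→46: 9 bp
  46→52: 6 bp
  52→63: 11 bp
  63→72: 9 bp
  72→78: 6 bp
  78→91: 13 bp
  91→100: 9 bp
  100→113: 13 bp
  113→126: 13 bp
  126→140: 14 bp
  140→149: 9 bp
  149→161: 12 bp
  161→166: 5 bp
  166→180: 14 bp
  180→185: 5 bp
  185→190: 5 bp
  190→198: 8 bp
  198→212: 14 bp
  212→223: 11 bp
  223→239: 16 bp
  239→249: 10 bp
  249→2 (wrap): 252-249+2 = 5 bp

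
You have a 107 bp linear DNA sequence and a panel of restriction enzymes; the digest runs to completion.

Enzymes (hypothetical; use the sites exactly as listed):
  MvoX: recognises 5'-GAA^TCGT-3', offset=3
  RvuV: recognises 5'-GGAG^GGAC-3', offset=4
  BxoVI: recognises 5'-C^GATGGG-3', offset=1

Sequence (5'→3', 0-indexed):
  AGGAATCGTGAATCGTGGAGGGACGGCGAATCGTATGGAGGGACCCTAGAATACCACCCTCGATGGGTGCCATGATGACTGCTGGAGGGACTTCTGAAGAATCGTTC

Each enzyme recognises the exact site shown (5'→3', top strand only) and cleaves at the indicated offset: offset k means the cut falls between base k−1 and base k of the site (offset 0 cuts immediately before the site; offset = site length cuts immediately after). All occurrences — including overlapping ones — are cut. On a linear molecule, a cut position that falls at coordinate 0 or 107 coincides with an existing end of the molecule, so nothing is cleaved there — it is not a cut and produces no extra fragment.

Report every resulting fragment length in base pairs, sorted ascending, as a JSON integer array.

[5,6,7,8,10,10,14,21,26]

Site scan:
  MvoX (GAATCGT, off=3): starts [2, 9, 27, 98] → cuts [5, 12, 30, 101]
  RvuV (GGAGGGAC, off=4): starts [16, 36, 83] → cuts [20, 40, 87]
  BxoVI (CGATGGG, off=1): starts [60] → cuts [61]

Pooled cuts: [5, 12, 20, 30, 40, 61, 87, 101]

Fragments:
  [0,5): 5 bp
  [5,12): 7 bp
  [12,20): 8 bp
  [20,30): 10 bp
  [30,40): 10 bp
  [40,61): 21 bp
  [61,87): 26 bp
  [87,101): 14 bp
  [101,107): 6 bp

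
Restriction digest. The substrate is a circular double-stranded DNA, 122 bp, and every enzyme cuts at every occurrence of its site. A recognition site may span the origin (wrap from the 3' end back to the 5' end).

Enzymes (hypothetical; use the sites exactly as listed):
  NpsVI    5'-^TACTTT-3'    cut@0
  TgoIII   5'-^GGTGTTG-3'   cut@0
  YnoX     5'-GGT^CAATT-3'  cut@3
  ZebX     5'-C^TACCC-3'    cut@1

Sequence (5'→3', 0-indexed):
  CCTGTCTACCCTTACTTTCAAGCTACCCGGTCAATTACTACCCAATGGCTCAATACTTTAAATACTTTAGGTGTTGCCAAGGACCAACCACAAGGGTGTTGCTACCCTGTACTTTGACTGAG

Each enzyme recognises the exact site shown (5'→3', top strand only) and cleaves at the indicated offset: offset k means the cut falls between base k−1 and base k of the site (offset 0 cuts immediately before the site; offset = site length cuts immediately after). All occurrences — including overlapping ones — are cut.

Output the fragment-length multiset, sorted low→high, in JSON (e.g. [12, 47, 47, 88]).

Site scan:
  NpsVI TACTTT/0: at [12, 53, 62, 109] ⇒ [12, 53, 62, 109]
  TgoIII GGTGTTG/0: at [69, 94] ⇒ [69, 94]
  YnoX GGTCAATT/3: at [28] ⇒ [31]
  ZebX CTACCC/1: at [5, 22, 37, 101] ⇒ [6, 23, 38, 102]

Pooled cuts: [6, 12, 23, 31, 38, 53, 62, 69, 94, 102, 109]

Fragments:
  6→12: 6 bp
  12→23: 11 bp
  23→31: 8 bp
  31→38: 7 bp
  38→53: 15 bp
  53→62: 9 bp
  62→69: 7 bp
  69→94: 25 bp
  94→102: 8 bp
  102→109: 7 bp
  109→6 (wrap): 122-109+6 = 19 bp

[6,7,7,7,8,8,9,11,15,19,25]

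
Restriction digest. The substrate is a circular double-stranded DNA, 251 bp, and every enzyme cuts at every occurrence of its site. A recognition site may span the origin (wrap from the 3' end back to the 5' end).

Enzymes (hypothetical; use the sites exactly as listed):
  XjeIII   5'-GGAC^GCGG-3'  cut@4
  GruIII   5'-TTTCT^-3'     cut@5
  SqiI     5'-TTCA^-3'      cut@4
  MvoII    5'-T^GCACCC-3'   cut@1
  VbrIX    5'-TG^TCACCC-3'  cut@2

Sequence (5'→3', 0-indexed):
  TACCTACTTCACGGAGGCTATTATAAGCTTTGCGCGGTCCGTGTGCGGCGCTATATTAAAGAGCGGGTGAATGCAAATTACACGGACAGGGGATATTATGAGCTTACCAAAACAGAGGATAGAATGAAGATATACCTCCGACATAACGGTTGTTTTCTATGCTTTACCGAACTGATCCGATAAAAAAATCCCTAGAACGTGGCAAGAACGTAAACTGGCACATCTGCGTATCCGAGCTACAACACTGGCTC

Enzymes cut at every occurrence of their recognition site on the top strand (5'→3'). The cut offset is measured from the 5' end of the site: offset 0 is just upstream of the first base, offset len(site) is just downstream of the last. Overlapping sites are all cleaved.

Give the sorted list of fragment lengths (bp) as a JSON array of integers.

[104,147]

Per-enzyme occurrences:
  XjeIII (GGACGCGG, off=4): no sites
  GruIII TTTCT/5: at [153] ⇒ [158]
  SqiI TTCA/4: at [7] ⇒ [11]
  MvoII (TGCACCC, off=1): no sites
  VbrIX (TGTCACCC, off=2): no sites

Pooled cuts: [11, 158]

Fragments:
  11→158: 147 bp
  158→11 (wrap): 251-158+11 = 104 bp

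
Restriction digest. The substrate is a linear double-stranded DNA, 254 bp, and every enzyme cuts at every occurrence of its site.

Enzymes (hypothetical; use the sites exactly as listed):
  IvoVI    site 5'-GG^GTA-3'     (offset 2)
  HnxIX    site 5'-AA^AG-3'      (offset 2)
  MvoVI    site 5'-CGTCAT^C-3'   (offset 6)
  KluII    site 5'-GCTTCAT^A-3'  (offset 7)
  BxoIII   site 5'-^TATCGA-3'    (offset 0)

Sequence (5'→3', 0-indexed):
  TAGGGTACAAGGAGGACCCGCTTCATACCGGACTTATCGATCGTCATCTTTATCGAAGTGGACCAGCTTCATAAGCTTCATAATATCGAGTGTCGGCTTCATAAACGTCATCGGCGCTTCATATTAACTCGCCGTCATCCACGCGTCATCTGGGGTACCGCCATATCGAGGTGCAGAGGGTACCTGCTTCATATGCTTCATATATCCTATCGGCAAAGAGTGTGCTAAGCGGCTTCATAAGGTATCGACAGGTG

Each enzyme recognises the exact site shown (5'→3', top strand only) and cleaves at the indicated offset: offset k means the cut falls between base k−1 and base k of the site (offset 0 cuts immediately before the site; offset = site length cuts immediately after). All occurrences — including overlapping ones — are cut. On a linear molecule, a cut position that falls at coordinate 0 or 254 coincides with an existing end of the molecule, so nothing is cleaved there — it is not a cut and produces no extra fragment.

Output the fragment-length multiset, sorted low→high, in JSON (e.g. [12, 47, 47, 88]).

[2,3,4,4,5,8,9,9,9,9,11,11,12,13,13,15,16,16,19,22,22,22]

Scan for sites:
  IvoVI (GGGTA, off=2): starts [2, 152, 177] → cuts [4, 154, 179]
  HnxIX (AAAG, off=2): starts [214] → cuts [216]
  MvoVI (CGTCATC, off=6): starts [41, 105, 132, 143] → cuts [47, 111, 138, 149]
  KluII (GCTTCATA, off=7): starts [19, 65, 74, 95, 115, 185, 194, 231] → cuts [26, 72, 81, 102, 122, 192, 201, 238]
  BxoIII (TATCGA, off=0): starts [34, 50, 83, 163, 242] → cuts [34, 50, 83, 163, 242]

All cut coordinates (distinct, sorted): [4, 26, 34, 47, 50, 72, 81, 83, 102, 111, 122, 138, 149, 154, 163, 179, 192, 201, 216, 238, 242]

Fragment lengths:
  [0,4): 4 bp
  [4,26): 22 bp
  [26,34): 8 bp
  [34,47): 13 bp
  [47,50): 3 bp
  [50,72): 22 bp
  [72,81): 9 bp
  [81,83): 2 bp
  [83,102): 19 bp
  [102,111): 9 bp
  [111,122): 11 bp
  [122,138): 16 bp
  [138,149): 11 bp
  [149,154): 5 bp
  [154,163): 9 bp
  [163,179): 16 bp
  [179,192): 13 bp
  [192,201): 9 bp
  [201,216): 15 bp
  [216,238): 22 bp
  [238,242): 4 bp
  [242,254): 12 bp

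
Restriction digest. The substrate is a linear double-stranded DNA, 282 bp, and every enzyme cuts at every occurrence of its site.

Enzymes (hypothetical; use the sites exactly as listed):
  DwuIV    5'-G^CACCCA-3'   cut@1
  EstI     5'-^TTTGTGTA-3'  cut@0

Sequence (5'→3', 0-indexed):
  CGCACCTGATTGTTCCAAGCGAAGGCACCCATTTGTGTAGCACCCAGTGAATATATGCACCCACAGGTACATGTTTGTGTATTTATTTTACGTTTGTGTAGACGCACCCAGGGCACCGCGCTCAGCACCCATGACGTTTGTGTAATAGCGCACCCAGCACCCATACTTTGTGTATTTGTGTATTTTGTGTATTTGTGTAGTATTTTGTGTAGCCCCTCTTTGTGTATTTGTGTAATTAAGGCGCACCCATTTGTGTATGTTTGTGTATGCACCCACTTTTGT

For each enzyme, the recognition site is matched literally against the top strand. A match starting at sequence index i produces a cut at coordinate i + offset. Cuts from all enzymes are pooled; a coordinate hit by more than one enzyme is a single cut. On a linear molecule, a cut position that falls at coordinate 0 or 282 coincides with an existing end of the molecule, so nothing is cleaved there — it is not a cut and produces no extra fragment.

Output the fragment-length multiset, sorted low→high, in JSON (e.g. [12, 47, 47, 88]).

Per-enzyme occurrences:
  DwuIV GCACCCA/1: at [24, 39, 56, 103, 124, 149, 156, 242, 268] ⇒ [25, 40, 57, 104, 125, 150, 157, 243, 269]
  EstI TTTGTGTA/0: at [31, 73, 92, 136, 166, 174, 183, 191, 203, 218, 226, 249, 259] ⇒ [31, 73, 92, 136, 166, 174, 183, 191, 203, 218, 226, 249, 259]

Pooled cuts: [25, 31, 40, 57, 73, 92, 104, 125, 136, 150, 157, 166, 174, 183, 191, 203, 218, 226, 243, 249, 259, 269]

Fragments:
  [0,25): 25 bp
  [25,31): 6 bp
  [31,40): 9 bp
  [40,57): 17 bp
  [57,73): 16 bp
  [73,92): 19 bp
  [92,104): 12 bp
  [104,125): 21 bp
  [125,136): 11 bp
  [136,150): 14 bp
  [150,157): 7 bp
  [157,166): 9 bp
  [166,174): 8 bp
  [174,183): 9 bp
  [183,191): 8 bp
  [191,203): 12 bp
  [203,218): 15 bp
  [218,226): 8 bp
  [226,243): 17 bp
  [243,249): 6 bp
  [249,259): 10 bp
  [259,269): 10 bp
  [269,282): 13 bp

[6,6,7,8,8,8,9,9,9,10,10,11,12,12,13,14,15,16,17,17,19,21,25]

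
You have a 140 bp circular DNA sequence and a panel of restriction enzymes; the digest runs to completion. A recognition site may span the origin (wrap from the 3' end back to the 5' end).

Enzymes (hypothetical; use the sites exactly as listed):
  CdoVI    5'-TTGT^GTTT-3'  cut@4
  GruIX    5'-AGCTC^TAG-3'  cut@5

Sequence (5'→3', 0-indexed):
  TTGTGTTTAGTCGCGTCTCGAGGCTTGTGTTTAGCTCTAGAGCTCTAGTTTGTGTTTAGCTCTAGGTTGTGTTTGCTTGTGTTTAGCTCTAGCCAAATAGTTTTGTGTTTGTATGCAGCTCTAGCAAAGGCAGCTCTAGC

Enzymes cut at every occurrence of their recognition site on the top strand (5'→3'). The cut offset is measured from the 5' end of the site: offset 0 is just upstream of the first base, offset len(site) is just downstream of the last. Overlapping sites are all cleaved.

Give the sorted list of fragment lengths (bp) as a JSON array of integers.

[8,8,8,8,9,9,9,10,15,15,17,24]

Site scan:
  CdoVI (TTGTGTTT, off=4): starts [0, 24, 49, 66, 76, 102] → cuts [4, 28, 53, 70, 80, 106]
  GruIX (AGCTCTAG, off=5): starts [32, 40, 57, 84, 116, 131] → cuts [37, 45, 62, 89, 121, 136]

Pooled cuts: [4, 28, 37, 45, 53, 62, 70, 80, 89, 106, 121, 136]

Fragment lengths:
  4→28: 24 bp
  28→37: 9 bp
  37→45: 8 bp
  45→53: 8 bp
  53→62: 9 bp
  62→70: 8 bp
  70→80: 10 bp
  80→89: 9 bp
  89→106: 17 bp
  106→121: 15 bp
  121→136: 15 bp
  136→4 (wrap): 140-136+4 = 8 bp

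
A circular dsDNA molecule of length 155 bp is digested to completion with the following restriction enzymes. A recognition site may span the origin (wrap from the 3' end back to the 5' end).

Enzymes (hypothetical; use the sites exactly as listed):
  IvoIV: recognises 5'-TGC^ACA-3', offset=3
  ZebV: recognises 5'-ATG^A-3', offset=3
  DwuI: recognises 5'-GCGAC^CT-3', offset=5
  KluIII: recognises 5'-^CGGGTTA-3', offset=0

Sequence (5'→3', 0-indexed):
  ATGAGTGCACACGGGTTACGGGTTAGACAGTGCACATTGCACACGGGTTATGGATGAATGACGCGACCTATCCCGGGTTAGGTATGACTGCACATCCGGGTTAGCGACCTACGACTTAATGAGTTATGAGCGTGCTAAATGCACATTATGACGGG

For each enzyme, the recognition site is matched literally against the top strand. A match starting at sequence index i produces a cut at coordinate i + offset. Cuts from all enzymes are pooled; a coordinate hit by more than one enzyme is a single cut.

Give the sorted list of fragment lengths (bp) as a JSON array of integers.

Scan for sites:
  IvoIV TGCACA/3: at [5, 30, 37, 88, 139] ⇒ [8, 33, 40, 91, 142]
  ZebV ATGA/3: at [0, 53, 57, 83, 118, 125, 147] ⇒ [3, 56, 60, 86, 121, 128, 150]
  DwuI GCGACCT/5: at [62, 103] ⇒ [67, 108]
  KluIII CGGGTTA/0: at [11, 18, 43, 73, 96] ⇒ [11, 18, 43, 73, 96]

Pooled cuts: [3, 8, 11, 18, 33, 40, 43, 56, 60, 67, 73, 86, 91, 96, 108, 121, 128, 142, 150]

Fragment lengths:
  3→8: 5 bp
  8→11: 3 bp
  11→18: 7 bp
  18→33: 15 bp
  33→40: 7 bp
  40→43: 3 bp
  43→56: 13 bp
  56→60: 4 bp
  60→67: 7 bp
  67→73: 6 bp
  73→86: 13 bp
  86→91: 5 bp
  91→96: 5 bp
  96→108: 12 bp
  108→121: 13 bp
  121→128: 7 bp
  128→142: 14 bp
  142→150: 8 bp
  150→3 (wrap): 155-150+3 = 8 bp

[3,3,4,5,5,5,6,7,7,7,7,8,8,12,13,13,13,14,15]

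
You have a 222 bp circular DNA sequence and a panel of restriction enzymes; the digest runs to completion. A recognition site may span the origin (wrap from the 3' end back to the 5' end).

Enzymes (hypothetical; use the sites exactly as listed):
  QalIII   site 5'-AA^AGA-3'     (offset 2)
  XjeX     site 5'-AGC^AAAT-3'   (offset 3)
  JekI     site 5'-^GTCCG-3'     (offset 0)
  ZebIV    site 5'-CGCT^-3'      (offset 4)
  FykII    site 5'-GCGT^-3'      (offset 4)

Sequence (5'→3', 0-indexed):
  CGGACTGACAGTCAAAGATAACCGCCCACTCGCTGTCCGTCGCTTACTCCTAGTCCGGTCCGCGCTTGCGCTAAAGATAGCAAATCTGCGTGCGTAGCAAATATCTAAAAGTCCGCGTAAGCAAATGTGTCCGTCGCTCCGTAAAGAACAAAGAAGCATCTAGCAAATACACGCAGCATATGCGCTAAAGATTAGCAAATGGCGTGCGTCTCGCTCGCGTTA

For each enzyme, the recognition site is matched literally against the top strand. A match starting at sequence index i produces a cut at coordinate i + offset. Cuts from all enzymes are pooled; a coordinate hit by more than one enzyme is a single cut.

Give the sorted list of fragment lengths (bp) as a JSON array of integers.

Per-enzyme occurrences:
  QalIII (AAAGA, off=2): starts [13, 72, 142, 149, 186] → cuts [15, 74, 144, 151, 188]
  XjeX (AGCAAAT, off=3): starts [78, 95, 119, 161, 193] → cuts [81, 98, 122, 164, 196]
  JekI (GTCCG, off=0): starts [34, 52, 57, 110, 128] → cuts [34, 52, 57, 110, 128]
  ZebIV (CGCT, off=4): starts [30, 40, 62, 68, 134, 182, 211] → cuts [34, 44, 66, 72, 138, 186, 215]
  FykII (GCGT, off=4): starts [87, 91, 114, 201, 205, 216] → cuts [91, 95, 118, 205, 209, 220]

Pooled cuts: [15, 34, 44, 52, 57, 66, 72, 74, 81, 91, 95, 98, 110, 118, 122, 128, 138, 144, 151, 164, 186, 188, 196, 205, 209, 215, 220]

Fragment lengths:
  15→34: 19 bp
  34→44: 10 bp
  44→52: 8 bp
  52→57: 5 bp
  57→66: 9 bp
  66→72: 6 bp
  72→74: 2 bp
  74→81: 7 bp
  81→91: 10 bp
  91→95: 4 bp
  95→98: 3 bp
  98→110: 12 bp
  110→118: 8 bp
  118→122: 4 bp
  122→128: 6 bp
  128→138: 10 bp
  138→144: 6 bp
  144→151: 7 bp
  151→164: 13 bp
  164→186: 22 bp
  186→188: 2 bp
  188→196: 8 bp
  196→205: 9 bp
  205→209: 4 bp
  209→215: 6 bp
  215→220: 5 bp
  220→15 (wrap): 222-220+15 = 17 bp

[2,2,3,4,4,4,5,5,6,6,6,6,7,7,8,8,8,9,9,10,10,10,12,13,17,19,22]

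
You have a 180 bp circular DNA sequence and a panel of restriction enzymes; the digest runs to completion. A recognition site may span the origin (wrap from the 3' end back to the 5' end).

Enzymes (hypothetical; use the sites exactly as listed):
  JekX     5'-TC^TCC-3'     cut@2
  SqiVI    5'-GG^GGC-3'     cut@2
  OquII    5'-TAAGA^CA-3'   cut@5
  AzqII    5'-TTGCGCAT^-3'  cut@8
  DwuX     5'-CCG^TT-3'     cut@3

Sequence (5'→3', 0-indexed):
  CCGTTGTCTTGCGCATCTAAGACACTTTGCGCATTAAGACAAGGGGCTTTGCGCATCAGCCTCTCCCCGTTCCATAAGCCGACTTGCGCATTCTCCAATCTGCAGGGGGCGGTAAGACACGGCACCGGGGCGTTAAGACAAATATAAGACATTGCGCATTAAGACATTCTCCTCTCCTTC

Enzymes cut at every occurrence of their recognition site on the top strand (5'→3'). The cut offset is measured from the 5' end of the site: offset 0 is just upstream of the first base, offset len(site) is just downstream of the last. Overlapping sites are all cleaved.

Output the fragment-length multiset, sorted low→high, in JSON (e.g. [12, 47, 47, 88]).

Scan for sites:
  JekX (TCTCC, off=2): starts [61, 91, 167, 172] → cuts [63, 93, 169, 174]
  SqiVI (GGGGC, off=2): starts [42, 105, 126] → cuts [44, 107, 128]
  OquII (TAAGACA, off=5): starts [17, 34, 112, 133, 144, 159] → cuts [22, 39, 117, 138, 149, 164]
  AzqII (TTGCGCAT, off=8): starts [8, 26, 48, 83, 151] → cuts [16, 34, 56, 91, 159]
  DwuX (CCGTT, off=3): starts [0, 66] → cuts [3, 69]

Pooled cuts: [3, 16, 22, 34, 39, 44, 56, 63, 69, 91, 93, 107, 117, 128, 138, 149, 159, 164, 169, 174]

Fragment lengths:
  3→16: 13 bp
  16→22: 6 bp
  22→34: 12 bp
  34→39: 5 bp
  39→44: 5 bp
  44→56: 12 bp
  56→63: 7 bp
  63→69: 6 bp
  69→91: 22 bp
  91→93: 2 bp
  93→107: 14 bp
  107→117: 10 bp
  117→128: 11 bp
  128→138: 10 bp
  138→149: 11 bp
  149→159: 10 bp
  159→164: 5 bp
  164→169: 5 bp
  169→174: 5 bp
  174→3 (wrap): 180-174+3 = 9 bp

[2,5,5,5,5,5,6,6,7,9,10,10,10,11,11,12,12,13,14,22]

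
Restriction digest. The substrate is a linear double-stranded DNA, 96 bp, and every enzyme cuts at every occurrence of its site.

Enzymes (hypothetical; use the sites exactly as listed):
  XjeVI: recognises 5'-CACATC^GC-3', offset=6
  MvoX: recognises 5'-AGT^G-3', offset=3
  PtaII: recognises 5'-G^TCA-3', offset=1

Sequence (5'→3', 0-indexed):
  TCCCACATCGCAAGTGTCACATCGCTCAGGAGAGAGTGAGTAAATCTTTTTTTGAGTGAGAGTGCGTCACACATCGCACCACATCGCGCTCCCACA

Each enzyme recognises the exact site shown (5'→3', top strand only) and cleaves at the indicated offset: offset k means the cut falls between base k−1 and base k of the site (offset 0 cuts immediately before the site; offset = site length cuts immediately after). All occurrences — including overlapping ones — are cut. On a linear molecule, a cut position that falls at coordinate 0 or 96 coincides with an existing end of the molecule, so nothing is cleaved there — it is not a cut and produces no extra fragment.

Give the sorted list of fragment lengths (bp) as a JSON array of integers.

Scan for sites:
  XjeVI (CACATCGC, off=6): starts [3, 17, 69, 79] → cuts [9, 23, 75, 85]
  MvoX (AGTG, off=3): starts [12, 34, 54, 60] → cuts [15, 37, 57, 63]
  PtaII (GTCA, off=1): starts [15, 65] → cuts [16, 66]

All cut coordinates (distinct, sorted): [9, 15, 16, 23, 37, 57, 63, 66, 75, 85]

Fragments:
  [0,9): 9 bp
  [9,15): 6 bp
  [15,16): 1 bp
  [16,23): 7 bp
  [23,37): 14 bp
  [37,57): 20 bp
  [57,63): 6 bp
  [63,66): 3 bp
  [66,75): 9 bp
  [75,85): 10 bp
  [85,96): 11 bp

[1,3,6,6,7,9,9,10,11,14,20]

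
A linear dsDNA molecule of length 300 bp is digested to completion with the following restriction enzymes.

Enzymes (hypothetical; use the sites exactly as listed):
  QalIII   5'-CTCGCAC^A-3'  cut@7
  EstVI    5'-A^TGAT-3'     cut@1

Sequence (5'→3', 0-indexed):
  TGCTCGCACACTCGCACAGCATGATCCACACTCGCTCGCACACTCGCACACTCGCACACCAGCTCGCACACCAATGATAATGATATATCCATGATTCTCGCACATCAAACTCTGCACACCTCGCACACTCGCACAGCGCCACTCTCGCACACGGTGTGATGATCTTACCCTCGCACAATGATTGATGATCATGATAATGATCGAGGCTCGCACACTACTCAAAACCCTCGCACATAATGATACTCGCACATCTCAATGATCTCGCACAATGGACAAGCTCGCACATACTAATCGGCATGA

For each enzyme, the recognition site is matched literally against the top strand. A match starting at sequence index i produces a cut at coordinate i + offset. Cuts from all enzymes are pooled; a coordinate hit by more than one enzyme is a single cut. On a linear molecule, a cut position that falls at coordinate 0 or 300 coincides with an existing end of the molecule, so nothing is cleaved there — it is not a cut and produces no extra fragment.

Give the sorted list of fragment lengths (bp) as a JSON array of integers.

Scan for sites:
  QalIII (CTCGCACA, off=7): starts [2, 10, 34, 42, 50, 62, 96, 119, 127, 143, 169, 206, 226, 242, 260, 277] → cuts [9, 17, 41, 49, 57, 69, 103, 126, 134, 150, 176, 213, 233, 249, 267, 284]
  EstVI (ATGAT, off=1): starts [20, 73, 79, 90, 158, 177, 184, 190, 196, 236, 255] → cuts [21, 74, 80, 91, 159, 178, 185, 191, 197, 237, 256]

All cut coordinates (distinct, sorted): [9, 17, 21, 41, 49, 57, 69, 74, 80, 91, 103, 126, 134, 150, 159, 176, 178, 185, 191, 197, 213, 233, 237, 249, 256, 267, 284]

Fragment lengths:
  [0,9): 9 bp
  [9,17): 8 bp
  [17,21): 4 bp
  [21,41): 20 bp
  [41,49): 8 bp
  [49,57): 8 bp
  [57,69): 12 bp
  [69,74): 5 bp
  [74,80): 6 bp
  [80,91): 11 bp
  [91,103): 12 bp
  [103,126): 23 bp
  [126,134): 8 bp
  [134,150): 16 bp
  [150,159): 9 bp
  [159,176): 17 bp
  [176,178): 2 bp
  [178,185): 7 bp
  [185,191): 6 bp
  [191,197): 6 bp
  [197,213): 16 bp
  [213,233): 20 bp
  [233,237): 4 bp
  [237,249): 12 bp
  [249,256): 7 bp
  [256,267): 11 bp
  [267,284): 17 bp
  [284,300): 16 bp

[2,4,4,5,6,6,6,7,7,8,8,8,8,9,9,11,11,12,12,12,16,16,16,17,17,20,20,23]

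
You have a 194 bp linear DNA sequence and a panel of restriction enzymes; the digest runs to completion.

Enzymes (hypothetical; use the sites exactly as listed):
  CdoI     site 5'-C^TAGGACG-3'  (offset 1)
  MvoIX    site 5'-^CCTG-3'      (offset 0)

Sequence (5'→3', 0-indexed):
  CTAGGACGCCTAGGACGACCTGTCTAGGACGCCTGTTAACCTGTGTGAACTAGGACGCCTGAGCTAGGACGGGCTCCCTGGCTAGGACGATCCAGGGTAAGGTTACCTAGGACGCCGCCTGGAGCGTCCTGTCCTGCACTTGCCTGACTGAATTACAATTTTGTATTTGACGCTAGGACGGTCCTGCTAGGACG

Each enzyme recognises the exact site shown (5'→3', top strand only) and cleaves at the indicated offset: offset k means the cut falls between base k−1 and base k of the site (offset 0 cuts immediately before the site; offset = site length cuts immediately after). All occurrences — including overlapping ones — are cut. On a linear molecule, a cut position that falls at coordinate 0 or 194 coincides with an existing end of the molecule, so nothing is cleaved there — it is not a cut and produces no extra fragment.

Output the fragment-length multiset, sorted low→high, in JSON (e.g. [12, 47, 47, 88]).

Site scan:
  CdoI (CTAGGACG, off=1): starts [0, 9, 23, 49, 63, 81, 106, 172, 186] → cuts [1, 10, 24, 50, 64, 82, 107, 173, 187]
  MvoIX (CCTG, off=0): starts [18, 31, 39, 57, 76, 117, 127, 132, 142, 182] → cuts [18, 31, 39, 57, 76, 117, 127, 132, 142, 182]

All cut coordinates (distinct, sorted): [1, 10, 18, 24, 31, 39, 50, 57, 64, 76, 82, 107, 117, 127, 132, 142, 173, 182, 187]

Fragments:
  [0,1): 1 bp
  [1,10): 9 bp
  [10,18): 8 bp
  [18,24): 6 bp
  [24,31): 7 bp
  [31,39): 8 bp
  [39,50): 11 bp
  [50,57): 7 bp
  [57,64): 7 bp
  [64,76): 12 bp
  [76,82): 6 bp
  [82,107): 25 bp
  [107,117): 10 bp
  [117,127): 10 bp
  [127,132): 5 bp
  [132,142): 10 bp
  [142,173): 31 bp
  [173,182): 9 bp
  [182,187): 5 bp
  [187,194): 7 bp

[1,5,5,6,6,7,7,7,7,8,8,9,9,10,10,10,11,12,25,31]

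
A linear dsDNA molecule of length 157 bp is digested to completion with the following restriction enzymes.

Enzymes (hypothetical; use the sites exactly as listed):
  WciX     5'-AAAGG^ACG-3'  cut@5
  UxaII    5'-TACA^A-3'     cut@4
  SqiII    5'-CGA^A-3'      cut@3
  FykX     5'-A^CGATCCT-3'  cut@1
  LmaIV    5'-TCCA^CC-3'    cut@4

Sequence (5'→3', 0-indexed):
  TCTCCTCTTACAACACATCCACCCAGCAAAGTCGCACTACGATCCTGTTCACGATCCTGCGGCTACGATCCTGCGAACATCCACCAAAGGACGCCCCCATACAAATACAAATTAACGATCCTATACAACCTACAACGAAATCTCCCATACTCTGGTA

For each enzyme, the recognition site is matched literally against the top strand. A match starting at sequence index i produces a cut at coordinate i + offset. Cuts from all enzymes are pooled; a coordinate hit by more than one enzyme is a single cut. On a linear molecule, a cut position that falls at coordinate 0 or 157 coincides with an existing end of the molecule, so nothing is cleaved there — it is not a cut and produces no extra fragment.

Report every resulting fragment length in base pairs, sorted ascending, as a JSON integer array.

Scan for sites:
  WciX (AAAGGACG, off=5): starts [85] → cuts [90]
  UxaII (TACAA, off=4): starts [8, 99, 105, 123, 130] → cuts [12, 103, 109, 127, 134]
  SqiII (CGAA, off=3): starts [73, 135] → cuts [76, 138]
  FykX (ACGATCCT, off=1): starts [38, 50, 64, 114] → cuts [39, 51, 65, 115]
  LmaIV (TCCACC, off=4): starts [17, 79] → cuts [21, 83]

All cut coordinates (distinct, sorted): [12, 21, 39, 51, 65, 76, 83, 90, 103, 109, 115, 127, 134, 138]

Fragment lengths:
  [0,12): 12 bp
  [12,21): 9 bp
  [21,39): 18 bp
  [39,51): 12 bp
  [51,65): 14 bp
  [65,76): 11 bp
  [76,83): 7 bp
  [83,90): 7 bp
  [90,103): 13 bp
  [103,109): 6 bp
  [109,115): 6 bp
  [115,127): 12 bp
  [127,134): 7 bp
  [134,138): 4 bp
  [138,157): 19 bp

[4,6,6,7,7,7,9,11,12,12,12,13,14,18,19]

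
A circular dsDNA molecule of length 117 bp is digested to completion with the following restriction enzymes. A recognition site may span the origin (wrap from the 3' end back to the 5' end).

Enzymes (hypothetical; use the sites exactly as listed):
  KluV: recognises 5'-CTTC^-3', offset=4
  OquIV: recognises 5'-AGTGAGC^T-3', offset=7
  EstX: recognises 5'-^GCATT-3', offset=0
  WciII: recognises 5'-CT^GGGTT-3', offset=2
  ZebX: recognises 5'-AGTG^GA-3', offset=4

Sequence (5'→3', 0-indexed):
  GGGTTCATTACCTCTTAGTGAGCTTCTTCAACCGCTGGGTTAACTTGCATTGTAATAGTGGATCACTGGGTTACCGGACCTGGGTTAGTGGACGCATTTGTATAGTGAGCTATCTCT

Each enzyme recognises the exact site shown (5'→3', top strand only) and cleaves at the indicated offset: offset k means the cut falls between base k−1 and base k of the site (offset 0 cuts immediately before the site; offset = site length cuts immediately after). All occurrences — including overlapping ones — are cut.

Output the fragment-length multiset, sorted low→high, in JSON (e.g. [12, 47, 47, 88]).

Scan for sites:
  KluV CTTC/4: at [22, 25] ⇒ [26, 29]
  OquIV AGTGAGCT/7: at [16, 103] ⇒ [23, 110]
  EstX GCATT/0: at [46, 93] ⇒ [46, 93]
  WciII CTGGGTT/2: at [34, 65, 79, 115] ⇒ [0, 36, 67, 81]
  ZebX AGTGGA/4: at [56, 86] ⇒ [60, 90]

Pooled cuts: [0, 23, 26, 29, 36, 46, 60, 67, 81, 90, 93, 110]

Fragment lengths:
  0→23: 23 bp
  23→26: 3 bp
  26→29: 3 bp
  29→36: 7 bp
  36→46: 10 bp
  46→60: 14 bp
  60→67: 7 bp
  67→81: 14 bp
  81→90: 9 bp
  90→93: 3 bp
  93→110: 17 bp
  110→0 (wrap): 117-110+0 = 7 bp

[3,3,3,7,7,7,9,10,14,14,17,23]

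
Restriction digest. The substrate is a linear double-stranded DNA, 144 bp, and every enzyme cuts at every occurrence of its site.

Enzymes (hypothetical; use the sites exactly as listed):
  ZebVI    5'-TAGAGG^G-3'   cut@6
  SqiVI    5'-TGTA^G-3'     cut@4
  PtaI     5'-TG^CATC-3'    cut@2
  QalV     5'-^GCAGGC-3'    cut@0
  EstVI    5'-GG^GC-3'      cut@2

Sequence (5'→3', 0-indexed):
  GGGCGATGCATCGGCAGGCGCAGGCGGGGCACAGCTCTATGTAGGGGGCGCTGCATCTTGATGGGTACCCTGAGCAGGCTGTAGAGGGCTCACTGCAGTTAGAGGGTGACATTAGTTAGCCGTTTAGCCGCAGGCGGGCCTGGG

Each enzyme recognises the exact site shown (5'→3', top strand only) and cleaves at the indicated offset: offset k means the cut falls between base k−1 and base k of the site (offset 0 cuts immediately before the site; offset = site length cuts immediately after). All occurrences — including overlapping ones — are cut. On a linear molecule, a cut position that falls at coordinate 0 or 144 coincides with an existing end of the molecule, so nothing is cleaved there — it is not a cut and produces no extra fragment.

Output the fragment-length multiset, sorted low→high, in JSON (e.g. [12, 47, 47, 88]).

Site scan:
  ZebVI TAGAGGG/6: at [81, 99] ⇒ [87, 105]
  SqiVI TGTAG/4: at [39, 79] ⇒ [43, 83]
  PtaI TGCATC/2: at [6, 51] ⇒ [8, 53]
  QalV GCAGGC/0: at [13, 19, 73, 129] ⇒ [13, 19, 73, 129]
  EstVI GGGC/2: at [0, 26, 45, 85, 135] ⇒ [2, 28, 47, 87, 137]

All cut coordinates (distinct, sorted): [2, 8, 13, 19, 28, 43, 47, 53, 73, 83, 87, 105, 129, 137]

Fragment lengths:
  [0,2): 2 bp
  [2,8): 6 bp
  [8,13): 5 bp
  [13,19): 6 bp
  [19,28): 9 bp
  [28,43): 15 bp
  [43,47): 4 bp
  [47,53): 6 bp
  [53,73): 20 bp
  [73,83): 10 bp
  [83,87): 4 bp
  [87,105): 18 bp
  [105,129): 24 bp
  [129,137): 8 bp
  [137,144): 7 bp

[2,4,4,5,6,6,6,7,8,9,10,15,18,20,24]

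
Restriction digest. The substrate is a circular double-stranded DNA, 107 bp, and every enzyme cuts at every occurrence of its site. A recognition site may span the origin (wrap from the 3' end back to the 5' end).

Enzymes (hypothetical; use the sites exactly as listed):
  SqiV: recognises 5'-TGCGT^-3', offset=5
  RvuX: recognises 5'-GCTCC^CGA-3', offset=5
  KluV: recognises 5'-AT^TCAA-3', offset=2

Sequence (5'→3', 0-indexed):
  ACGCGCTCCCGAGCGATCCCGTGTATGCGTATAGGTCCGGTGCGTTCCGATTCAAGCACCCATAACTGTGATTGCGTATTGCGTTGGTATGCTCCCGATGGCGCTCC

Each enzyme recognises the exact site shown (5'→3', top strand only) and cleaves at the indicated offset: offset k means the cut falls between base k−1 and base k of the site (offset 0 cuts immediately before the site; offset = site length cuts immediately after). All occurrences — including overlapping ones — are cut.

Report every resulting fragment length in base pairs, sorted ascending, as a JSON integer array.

[6,7,11,15,21,21,26]

Site scan:
  SqiV (TGCGT, off=5): starts [25, 40, 72, 79] → cuts [30, 45, 77, 84]
  RvuX (GCTCCCGA, off=5): starts [4, 90] → cuts [9, 95]
  KluV (ATTCAA, off=2): starts [49] → cuts [51]

All cut coordinates (distinct, sorted): [9, 30, 45, 51, 77, 84, 95]

Fragments:
  9→30: 21 bp
  30→45: 15 bp
  45→51: 6 bp
  51→77: 26 bp
  77→84: 7 bp
  84→95: 11 bp
  95→9 (wrap): 107-95+9 = 21 bp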